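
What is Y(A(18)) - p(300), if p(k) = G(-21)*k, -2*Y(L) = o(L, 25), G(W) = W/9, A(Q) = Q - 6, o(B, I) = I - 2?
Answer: 1377/2 ≈ 688.50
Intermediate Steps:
o(B, I) = -2 + I
A(Q) = -6 + Q
G(W) = W/9 (G(W) = W*(⅑) = W/9)
Y(L) = -23/2 (Y(L) = -(-2 + 25)/2 = -½*23 = -23/2)
p(k) = -7*k/3 (p(k) = ((⅑)*(-21))*k = -7*k/3)
Y(A(18)) - p(300) = -23/2 - (-7)*300/3 = -23/2 - 1*(-700) = -23/2 + 700 = 1377/2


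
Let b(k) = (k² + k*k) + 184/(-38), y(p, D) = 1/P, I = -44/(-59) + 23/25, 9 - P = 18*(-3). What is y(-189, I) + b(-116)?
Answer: 32207887/1197 ≈ 26907.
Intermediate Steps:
P = 63 (P = 9 - 18*(-3) = 9 - 1*(-54) = 9 + 54 = 63)
I = 2457/1475 (I = -44*(-1/59) + 23*(1/25) = 44/59 + 23/25 = 2457/1475 ≈ 1.6658)
y(p, D) = 1/63
b(k) = -92/19 + 2*k² (b(k) = (k² + k²) + 184*(-1/38) = 2*k² - 92/19 = -92/19 + 2*k²)
y(-189, I) + b(-116) = 1/63 + (-92/19 + 2*(-116)²) = 1/63 + (-92/19 + 2*13456) = 1/63 + (-92/19 + 26912) = 1/63 + 511236/19 = 32207887/1197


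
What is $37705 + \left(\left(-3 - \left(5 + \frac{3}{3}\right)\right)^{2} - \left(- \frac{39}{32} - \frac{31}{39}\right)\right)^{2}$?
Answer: $\frac{69458855521}{1557504} \approx 44596.0$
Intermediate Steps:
$37705 + \left(\left(-3 - \left(5 + \frac{3}{3}\right)\right)^{2} - \left(- \frac{39}{32} - \frac{31}{39}\right)\right)^{2} = 37705 + \left(\left(-3 + \left(\left(0 - 1\right) - 5\right)\right)^{2} - - \frac{2513}{1248}\right)^{2} = 37705 + \left(\left(-3 + \left(\left(0 - 1\right) - 5\right)\right)^{2} + \left(\frac{39}{32} + \frac{31}{39}\right)\right)^{2} = 37705 + \left(\left(-3 - 6\right)^{2} + \frac{2513}{1248}\right)^{2} = 37705 + \left(\left(-9\right)^{2} + \frac{2513}{1248}\right)^{2} = 37705 + \left(81 + \frac{2513}{1248}\right)^{2} = 37705 + \left(\frac{103601}{1248}\right)^{2} = 37705 + \frac{10733167201}{1557504} = \frac{69458855521}{1557504}$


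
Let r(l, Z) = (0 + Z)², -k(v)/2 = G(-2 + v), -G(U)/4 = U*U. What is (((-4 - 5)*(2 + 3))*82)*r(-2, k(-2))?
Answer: -60456960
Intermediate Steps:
G(U) = -4*U² (G(U) = -4*U*U = -4*U²)
k(v) = 8*(-2 + v)² (k(v) = -(-8)*(-2 + v)² = 8*(-2 + v)²)
r(l, Z) = Z²
(((-4 - 5)*(2 + 3))*82)*r(-2, k(-2)) = (((-4 - 5)*(2 + 3))*82)*(8*(-2 - 2)²)² = (-9*5*82)*(8*(-4)²)² = (-45*82)*(8*16)² = -3690*128² = -3690*16384 = -60456960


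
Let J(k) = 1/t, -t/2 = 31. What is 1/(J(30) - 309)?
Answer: -62/19159 ≈ -0.0032361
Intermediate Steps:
t = -62 (t = -2*31 = -62)
J(k) = -1/62 (J(k) = 1/(-62) = -1/62)
1/(J(30) - 309) = 1/(-1/62 - 309) = 1/(-19159/62) = -62/19159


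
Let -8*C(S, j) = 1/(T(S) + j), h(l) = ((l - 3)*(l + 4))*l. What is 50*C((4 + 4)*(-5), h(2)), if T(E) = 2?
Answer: 5/8 ≈ 0.62500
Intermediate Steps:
h(l) = l*(-3 + l)*(4 + l) (h(l) = ((-3 + l)*(4 + l))*l = l*(-3 + l)*(4 + l))
C(S, j) = -1/(8*(2 + j))
50*C((4 + 4)*(-5), h(2)) = 50*(-1/(16 + 8*(2*(-12 + 2 + 2²)))) = 50*(-1/(16 + 8*(2*(-12 + 2 + 4)))) = 50*(-1/(16 + 8*(2*(-6)))) = 50*(-1/(16 + 8*(-12))) = 50*(-1/(16 - 96)) = 50*(-1/(-80)) = 50*(-1*(-1/80)) = 50*(1/80) = 5/8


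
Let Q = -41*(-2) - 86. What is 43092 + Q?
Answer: 43088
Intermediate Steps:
Q = -4 (Q = 82 - 86 = -4)
43092 + Q = 43092 - 4 = 43088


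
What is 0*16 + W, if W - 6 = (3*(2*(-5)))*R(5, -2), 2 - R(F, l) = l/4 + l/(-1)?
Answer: -9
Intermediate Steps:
R(F, l) = 2 + 3*l/4 (R(F, l) = 2 - (l/4 + l/(-1)) = 2 - (l*(¼) + l*(-1)) = 2 - (l/4 - l) = 2 - (-3)*l/4 = 2 + 3*l/4)
W = -9 (W = 6 + (3*(2*(-5)))*(2 + (¾)*(-2)) = 6 + (3*(-10))*(2 - 3/2) = 6 - 30*½ = 6 - 15 = -9)
0*16 + W = 0*16 - 9 = 0 - 9 = -9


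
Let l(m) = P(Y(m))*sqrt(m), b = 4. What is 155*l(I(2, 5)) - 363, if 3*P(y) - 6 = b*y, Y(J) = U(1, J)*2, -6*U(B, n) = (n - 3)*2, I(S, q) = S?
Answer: -363 + 4030*sqrt(2)/9 ≈ 270.25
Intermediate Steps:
U(B, n) = 1 - n/3 (U(B, n) = -(n - 3)*2/6 = -(-3 + n)*2/6 = -(-6 + 2*n)/6 = 1 - n/3)
Y(J) = 2 - 2*J/3 (Y(J) = (1 - J/3)*2 = 2 - 2*J/3)
P(y) = 2 + 4*y/3 (P(y) = 2 + (4*y)/3 = 2 + 4*y/3)
l(m) = sqrt(m)*(14/3 - 8*m/9) (l(m) = (2 + 4*(2 - 2*m/3)/3)*sqrt(m) = (2 + (8/3 - 8*m/9))*sqrt(m) = (14/3 - 8*m/9)*sqrt(m) = sqrt(m)*(14/3 - 8*m/9))
155*l(I(2, 5)) - 363 = 155*(2*sqrt(2)*(21 - 4*2)/9) - 363 = 155*(2*sqrt(2)*(21 - 8)/9) - 363 = 155*((2/9)*sqrt(2)*13) - 363 = 155*(26*sqrt(2)/9) - 363 = 4030*sqrt(2)/9 - 363 = -363 + 4030*sqrt(2)/9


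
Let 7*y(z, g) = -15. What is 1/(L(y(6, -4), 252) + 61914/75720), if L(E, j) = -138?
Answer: -12620/1731241 ≈ -0.0072896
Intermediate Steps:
y(z, g) = -15/7 (y(z, g) = (⅐)*(-15) = -15/7)
1/(L(y(6, -4), 252) + 61914/75720) = 1/(-138 + 61914/75720) = 1/(-138 + 61914*(1/75720)) = 1/(-138 + 10319/12620) = 1/(-1731241/12620) = -12620/1731241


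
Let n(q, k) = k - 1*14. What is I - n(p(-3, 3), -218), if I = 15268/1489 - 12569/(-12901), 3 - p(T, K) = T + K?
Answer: 4672312357/19209589 ≈ 243.23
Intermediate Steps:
p(T, K) = 3 - K - T (p(T, K) = 3 - (T + K) = 3 - (K + T) = 3 + (-K - T) = 3 - K - T)
I = 215687709/19209589 (I = 15268*(1/1489) - 12569*(-1/12901) = 15268/1489 + 12569/12901 = 215687709/19209589 ≈ 11.228)
n(q, k) = -14 + k (n(q, k) = k - 14 = -14 + k)
I - n(p(-3, 3), -218) = 215687709/19209589 - (-14 - 218) = 215687709/19209589 - 1*(-232) = 215687709/19209589 + 232 = 4672312357/19209589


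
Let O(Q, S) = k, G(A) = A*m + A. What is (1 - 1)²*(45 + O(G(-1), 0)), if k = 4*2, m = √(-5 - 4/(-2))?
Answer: 0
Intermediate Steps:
m = I*√3 (m = √(-5 - 4*(-½)) = √(-5 + 2) = √(-3) = I*√3 ≈ 1.732*I)
G(A) = A + I*A*√3 (G(A) = A*(I*√3) + A = I*A*√3 + A = A + I*A*√3)
k = 8
O(Q, S) = 8
(1 - 1)²*(45 + O(G(-1), 0)) = (1 - 1)²*(45 + 8) = 0²*53 = 0*53 = 0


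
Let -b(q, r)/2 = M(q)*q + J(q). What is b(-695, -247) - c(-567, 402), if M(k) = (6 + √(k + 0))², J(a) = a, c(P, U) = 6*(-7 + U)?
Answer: -916990 + 16680*I*√695 ≈ -9.1699e+5 + 4.3973e+5*I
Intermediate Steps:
c(P, U) = -42 + 6*U
M(k) = (6 + √k)²
b(q, r) = -2*q - 2*q*(6 + √q)² (b(q, r) = -2*((6 + √q)²*q + q) = -2*(q*(6 + √q)² + q) = -2*(q + q*(6 + √q)²) = -2*q - 2*q*(6 + √q)²)
b(-695, -247) - c(-567, 402) = 2*(-695)*(-1 - (6 + √(-695))²) - (-42 + 6*402) = 2*(-695)*(-1 - (6 + I*√695)²) - (-42 + 2412) = (1390 + 1390*(6 + I*√695)²) - 1*2370 = (1390 + 1390*(6 + I*√695)²) - 2370 = -980 + 1390*(6 + I*√695)²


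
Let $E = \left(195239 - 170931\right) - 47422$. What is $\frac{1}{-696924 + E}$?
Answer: $- \frac{1}{720038} \approx -1.3888 \cdot 10^{-6}$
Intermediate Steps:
$E = -23114$ ($E = 24308 - 47422 = -23114$)
$\frac{1}{-696924 + E} = \frac{1}{-696924 - 23114} = \frac{1}{-720038} = - \frac{1}{720038}$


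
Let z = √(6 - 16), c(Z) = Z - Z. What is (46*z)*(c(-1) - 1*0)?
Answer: 0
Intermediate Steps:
c(Z) = 0
z = I*√10 (z = √(-10) = I*√10 ≈ 3.1623*I)
(46*z)*(c(-1) - 1*0) = (46*(I*√10))*(0 - 1*0) = (46*I*√10)*(0 + 0) = (46*I*√10)*0 = 0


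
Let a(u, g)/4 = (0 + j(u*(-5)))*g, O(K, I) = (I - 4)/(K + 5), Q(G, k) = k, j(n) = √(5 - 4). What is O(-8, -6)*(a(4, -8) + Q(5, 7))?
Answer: -250/3 ≈ -83.333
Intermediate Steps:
j(n) = 1 (j(n) = √1 = 1)
O(K, I) = (-4 + I)/(5 + K)
a(u, g) = 4*g (a(u, g) = 4*((0 + 1)*g) = 4*(1*g) = 4*g)
O(-8, -6)*(a(4, -8) + Q(5, 7)) = ((-4 - 6)/(5 - 8))*(4*(-8) + 7) = (-10/(-3))*(-32 + 7) = -⅓*(-10)*(-25) = (10/3)*(-25) = -250/3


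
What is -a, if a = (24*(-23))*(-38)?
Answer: -20976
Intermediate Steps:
a = 20976 (a = -552*(-38) = 20976)
-a = -1*20976 = -20976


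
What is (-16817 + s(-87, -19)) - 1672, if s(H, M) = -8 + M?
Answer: -18516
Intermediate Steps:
(-16817 + s(-87, -19)) - 1672 = (-16817 + (-8 - 19)) - 1672 = (-16817 - 27) - 1672 = -16844 - 1672 = -18516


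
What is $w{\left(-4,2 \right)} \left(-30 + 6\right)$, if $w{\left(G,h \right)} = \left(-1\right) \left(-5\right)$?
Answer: $-120$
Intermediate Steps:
$w{\left(G,h \right)} = 5$
$w{\left(-4,2 \right)} \left(-30 + 6\right) = 5 \left(-30 + 6\right) = 5 \left(-24\right) = -120$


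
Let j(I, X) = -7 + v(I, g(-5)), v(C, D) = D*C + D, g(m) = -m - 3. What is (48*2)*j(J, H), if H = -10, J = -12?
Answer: -2784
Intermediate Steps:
g(m) = -3 - m
v(C, D) = D + C*D (v(C, D) = C*D + D = D + C*D)
j(I, X) = -5 + 2*I (j(I, X) = -7 + (-3 - 1*(-5))*(1 + I) = -7 + (-3 + 5)*(1 + I) = -7 + 2*(1 + I) = -7 + (2 + 2*I) = -5 + 2*I)
(48*2)*j(J, H) = (48*2)*(-5 + 2*(-12)) = 96*(-5 - 24) = 96*(-29) = -2784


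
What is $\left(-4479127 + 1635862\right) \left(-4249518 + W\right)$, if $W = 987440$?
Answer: $9274952204670$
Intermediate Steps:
$\left(-4479127 + 1635862\right) \left(-4249518 + W\right) = \left(-4479127 + 1635862\right) \left(-4249518 + 987440\right) = \left(-2843265\right) \left(-3262078\right) = 9274952204670$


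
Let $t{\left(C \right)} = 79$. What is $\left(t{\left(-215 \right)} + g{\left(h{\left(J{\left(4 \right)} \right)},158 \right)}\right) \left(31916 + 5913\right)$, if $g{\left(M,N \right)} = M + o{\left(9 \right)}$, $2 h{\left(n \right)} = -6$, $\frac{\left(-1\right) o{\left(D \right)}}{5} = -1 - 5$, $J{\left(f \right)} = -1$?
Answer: $4009874$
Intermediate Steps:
$o{\left(D \right)} = 30$ ($o{\left(D \right)} = - 5 \left(-1 - 5\right) = \left(-5\right) \left(-6\right) = 30$)
$h{\left(n \right)} = -3$ ($h{\left(n \right)} = \frac{1}{2} \left(-6\right) = -3$)
$g{\left(M,N \right)} = 30 + M$ ($g{\left(M,N \right)} = M + 30 = 30 + M$)
$\left(t{\left(-215 \right)} + g{\left(h{\left(J{\left(4 \right)} \right)},158 \right)}\right) \left(31916 + 5913\right) = \left(79 + \left(30 - 3\right)\right) \left(31916 + 5913\right) = \left(79 + 27\right) 37829 = 106 \cdot 37829 = 4009874$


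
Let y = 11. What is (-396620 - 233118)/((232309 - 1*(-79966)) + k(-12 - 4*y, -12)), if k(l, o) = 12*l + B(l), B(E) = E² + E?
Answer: -629738/314683 ≈ -2.0012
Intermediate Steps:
B(E) = E + E²
k(l, o) = 12*l + l*(1 + l)
(-396620 - 233118)/((232309 - 1*(-79966)) + k(-12 - 4*y, -12)) = (-396620 - 233118)/((232309 - 1*(-79966)) + (-12 - 4*11)*(13 + (-12 - 4*11))) = -629738/((232309 + 79966) + (-12 - 44)*(13 + (-12 - 44))) = -629738/(312275 - 56*(13 - 56)) = -629738/(312275 - 56*(-43)) = -629738/(312275 + 2408) = -629738/314683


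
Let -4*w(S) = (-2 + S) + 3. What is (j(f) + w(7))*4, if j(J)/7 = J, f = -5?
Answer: -148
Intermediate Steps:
j(J) = 7*J
w(S) = -¼ - S/4 (w(S) = -((-2 + S) + 3)/4 = -(1 + S)/4 = -¼ - S/4)
(j(f) + w(7))*4 = (7*(-5) + (-¼ - ¼*7))*4 = (-35 + (-¼ - 7/4))*4 = (-35 - 2)*4 = -37*4 = -148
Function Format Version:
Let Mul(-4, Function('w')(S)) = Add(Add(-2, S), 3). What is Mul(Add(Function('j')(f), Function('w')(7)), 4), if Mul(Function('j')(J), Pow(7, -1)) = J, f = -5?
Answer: -148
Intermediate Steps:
Function('j')(J) = Mul(7, J)
Function('w')(S) = Add(Rational(-1, 4), Mul(Rational(-1, 4), S)) (Function('w')(S) = Mul(Rational(-1, 4), Add(Add(-2, S), 3)) = Mul(Rational(-1, 4), Add(1, S)) = Add(Rational(-1, 4), Mul(Rational(-1, 4), S)))
Mul(Add(Function('j')(f), Function('w')(7)), 4) = Mul(Add(Mul(7, -5), Add(Rational(-1, 4), Mul(Rational(-1, 4), 7))), 4) = Mul(Add(-35, Add(Rational(-1, 4), Rational(-7, 4))), 4) = Mul(Add(-35, -2), 4) = Mul(-37, 4) = -148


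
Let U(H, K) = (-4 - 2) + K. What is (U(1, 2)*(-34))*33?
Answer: 4488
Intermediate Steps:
U(H, K) = -6 + K
(U(1, 2)*(-34))*33 = ((-6 + 2)*(-34))*33 = -4*(-34)*33 = 136*33 = 4488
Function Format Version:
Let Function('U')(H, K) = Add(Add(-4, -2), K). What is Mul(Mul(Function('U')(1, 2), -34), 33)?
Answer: 4488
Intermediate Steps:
Function('U')(H, K) = Add(-6, K)
Mul(Mul(Function('U')(1, 2), -34), 33) = Mul(Mul(Add(-6, 2), -34), 33) = Mul(Mul(-4, -34), 33) = Mul(136, 33) = 4488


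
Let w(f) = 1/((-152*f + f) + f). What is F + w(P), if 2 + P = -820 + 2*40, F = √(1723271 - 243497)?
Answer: 1/111300 + √1479774 ≈ 1216.5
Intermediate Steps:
F = √1479774 ≈ 1216.5
P = -742 (P = -2 + (-820 + 2*40) = -2 + (-820 + 80) = -2 - 740 = -742)
w(f) = -1/(150*f) (w(f) = 1/(-151*f + f) = 1/(-150*f) = -1/(150*f))
F + w(P) = √1479774 - 1/150/(-742) = √1479774 - 1/150*(-1/742) = √1479774 + 1/111300 = 1/111300 + √1479774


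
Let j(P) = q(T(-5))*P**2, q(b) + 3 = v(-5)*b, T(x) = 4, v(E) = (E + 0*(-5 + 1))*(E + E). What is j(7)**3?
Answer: 899470488077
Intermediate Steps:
v(E) = 2*E**2 (v(E) = (E + 0*(-4))*(2*E) = (E + 0)*(2*E) = E*(2*E) = 2*E**2)
q(b) = -3 + 50*b (q(b) = -3 + (2*(-5)**2)*b = -3 + (2*25)*b = -3 + 50*b)
j(P) = 197*P**2 (j(P) = (-3 + 50*4)*P**2 = (-3 + 200)*P**2 = 197*P**2)
j(7)**3 = (197*7**2)**3 = (197*49)**3 = 9653**3 = 899470488077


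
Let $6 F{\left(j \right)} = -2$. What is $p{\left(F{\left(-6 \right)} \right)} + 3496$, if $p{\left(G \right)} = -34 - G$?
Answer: $\frac{10387}{3} \approx 3462.3$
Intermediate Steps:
$F{\left(j \right)} = - \frac{1}{3}$ ($F{\left(j \right)} = \frac{1}{6} \left(-2\right) = - \frac{1}{3}$)
$p{\left(F{\left(-6 \right)} \right)} + 3496 = \left(-34 - - \frac{1}{3}\right) + 3496 = \left(-34 + \frac{1}{3}\right) + 3496 = - \frac{101}{3} + 3496 = \frac{10387}{3}$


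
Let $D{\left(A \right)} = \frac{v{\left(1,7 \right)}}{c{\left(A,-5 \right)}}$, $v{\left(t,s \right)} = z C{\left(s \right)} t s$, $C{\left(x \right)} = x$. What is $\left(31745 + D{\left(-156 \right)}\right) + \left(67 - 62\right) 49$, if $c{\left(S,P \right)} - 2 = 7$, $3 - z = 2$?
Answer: $\frac{287959}{9} \approx 31995.0$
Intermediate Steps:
$z = 1$ ($z = 3 - 2 = 1$)
$v{\left(t,s \right)} = t s^{2}$ ($v{\left(t,s \right)} = 1 s t s = s t s = t s^{2}$)
$c{\left(S,P \right)} = 9$ ($c{\left(S,P \right)} = 2 + 7 = 9$)
$D{\left(A \right)} = \frac{49}{9}$ ($D{\left(A \right)} = \frac{1 \cdot 7^{2}}{9} = 1 \cdot 49 \cdot \frac{1}{9} = 49 \cdot \frac{1}{9} = \frac{49}{9}$)
$\left(31745 + D{\left(-156 \right)}\right) + \left(67 - 62\right) 49 = \left(31745 + \frac{49}{9}\right) + \left(67 - 62\right) 49 = \frac{285754}{9} + 5 \cdot 49 = \frac{285754}{9} + 245 = \frac{287959}{9}$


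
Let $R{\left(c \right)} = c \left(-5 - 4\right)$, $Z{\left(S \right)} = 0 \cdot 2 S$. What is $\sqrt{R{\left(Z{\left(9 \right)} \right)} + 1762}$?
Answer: $\sqrt{1762} \approx 41.976$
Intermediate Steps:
$Z{\left(S \right)} = 0$ ($Z{\left(S \right)} = 0 S = 0$)
$R{\left(c \right)} = - 9 c$ ($R{\left(c \right)} = c \left(-9\right) = - 9 c$)
$\sqrt{R{\left(Z{\left(9 \right)} \right)} + 1762} = \sqrt{\left(-9\right) 0 + 1762} = \sqrt{0 + 1762} = \sqrt{1762}$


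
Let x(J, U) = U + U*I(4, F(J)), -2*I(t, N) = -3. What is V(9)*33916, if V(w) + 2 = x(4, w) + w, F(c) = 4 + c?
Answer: 1000522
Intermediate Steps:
I(t, N) = 3/2 (I(t, N) = -1/2*(-3) = 3/2)
x(J, U) = 5*U/2 (x(J, U) = U + U*(3/2) = U + 3*U/2 = 5*U/2)
V(w) = -2 + 7*w/2 (V(w) = -2 + (5*w/2 + w) = -2 + 7*w/2)
V(9)*33916 = (-2 + (7/2)*9)*33916 = (-2 + 63/2)*33916 = (59/2)*33916 = 1000522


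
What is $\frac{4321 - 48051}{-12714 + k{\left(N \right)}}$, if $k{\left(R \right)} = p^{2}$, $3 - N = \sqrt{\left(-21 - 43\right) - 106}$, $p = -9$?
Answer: $\frac{43730}{12633} \approx 3.4616$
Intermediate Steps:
$N = 3 - i \sqrt{170}$ ($N = 3 - \sqrt{\left(-21 - 43\right) - 106} = 3 - \sqrt{-64 - 106} = 3 - \sqrt{-170} = 3 - i \sqrt{170} \approx 3.0 - 13.038 i$)
$k{\left(R \right)} = 81$ ($k{\left(R \right)} = \left(-9\right)^{2} = 81$)
$\frac{4321 - 48051}{-12714 + k{\left(N \right)}} = \frac{4321 - 48051}{-12714 + 81} = - \frac{43730}{-12633} = \left(-43730\right) \left(- \frac{1}{12633}\right) = \frac{43730}{12633}$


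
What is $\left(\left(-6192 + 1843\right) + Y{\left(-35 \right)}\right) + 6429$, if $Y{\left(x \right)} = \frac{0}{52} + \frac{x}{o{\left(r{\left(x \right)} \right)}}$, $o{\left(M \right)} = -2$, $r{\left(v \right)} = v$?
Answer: $\frac{4195}{2} \approx 2097.5$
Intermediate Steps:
$Y{\left(x \right)} = - \frac{x}{2}$ ($Y{\left(x \right)} = \frac{0}{52} + \frac{x}{-2} = 0 \cdot \frac{1}{52} + x \left(- \frac{1}{2}\right) = 0 - \frac{x}{2} = - \frac{x}{2}$)
$\left(\left(-6192 + 1843\right) + Y{\left(-35 \right)}\right) + 6429 = \left(\left(-6192 + 1843\right) - - \frac{35}{2}\right) + 6429 = \left(-4349 + \frac{35}{2}\right) + 6429 = - \frac{8663}{2} + 6429 = \frac{4195}{2}$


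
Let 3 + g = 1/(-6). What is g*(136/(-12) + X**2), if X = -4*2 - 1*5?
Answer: -8987/18 ≈ -499.28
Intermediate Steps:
g = -19/6 (g = -3 + 1/(-6) = -3 - 1/6 = -19/6 ≈ -3.1667)
X = -13 (X = -8 - 5 = -13)
g*(136/(-12) + X**2) = -19*(136/(-12) + (-13)**2)/6 = -19*(136*(-1/12) + 169)/6 = -19*(-34/3 + 169)/6 = -19/6*473/3 = -8987/18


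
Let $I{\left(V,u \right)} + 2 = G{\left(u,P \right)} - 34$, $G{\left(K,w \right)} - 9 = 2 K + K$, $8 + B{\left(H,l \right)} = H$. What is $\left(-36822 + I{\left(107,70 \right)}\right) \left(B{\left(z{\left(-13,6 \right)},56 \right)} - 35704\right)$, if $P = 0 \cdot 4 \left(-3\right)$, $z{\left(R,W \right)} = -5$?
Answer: $1308635163$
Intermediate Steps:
$B{\left(H,l \right)} = -8 + H$
$P = 0$ ($P = 0 \left(-3\right) = 0$)
$G{\left(K,w \right)} = 9 + 3 K$ ($G{\left(K,w \right)} = 9 + \left(2 K + K\right) = 9 + 3 K$)
$I{\left(V,u \right)} = -27 + 3 u$ ($I{\left(V,u \right)} = -2 + \left(\left(9 + 3 u\right) - 34\right) = -2 + \left(-25 + 3 u\right) = -27 + 3 u$)
$\left(-36822 + I{\left(107,70 \right)}\right) \left(B{\left(z{\left(-13,6 \right)},56 \right)} - 35704\right) = \left(-36822 + \left(-27 + 3 \cdot 70\right)\right) \left(\left(-8 - 5\right) - 35704\right) = \left(-36822 + \left(-27 + 210\right)\right) \left(-13 - 35704\right) = \left(-36822 + 183\right) \left(-35717\right) = \left(-36639\right) \left(-35717\right) = 1308635163$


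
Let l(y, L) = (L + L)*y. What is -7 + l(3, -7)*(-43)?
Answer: 1799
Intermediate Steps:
l(y, L) = 2*L*y (l(y, L) = (2*L)*y = 2*L*y)
-7 + l(3, -7)*(-43) = -7 + (2*(-7)*3)*(-43) = -7 - 42*(-43) = -7 + 1806 = 1799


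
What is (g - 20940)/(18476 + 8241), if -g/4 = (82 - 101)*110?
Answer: -12580/26717 ≈ -0.47086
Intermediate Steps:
g = 8360 (g = -4*(82 - 101)*110 = -(-76)*110 = -4*(-2090) = 8360)
(g - 20940)/(18476 + 8241) = (8360 - 20940)/(18476 + 8241) = -12580/26717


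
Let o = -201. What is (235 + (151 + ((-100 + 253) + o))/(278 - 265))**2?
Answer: 9972964/169 ≈ 59012.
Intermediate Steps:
(235 + (151 + ((-100 + 253) + o))/(278 - 265))**2 = (235 + (151 + ((-100 + 253) - 201))/(278 - 265))**2 = (235 + (151 + (153 - 201))/13)**2 = (235 + (151 - 48)*(1/13))**2 = (235 + 103*(1/13))**2 = (235 + 103/13)**2 = (3158/13)**2 = 9972964/169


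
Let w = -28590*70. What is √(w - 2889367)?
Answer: I*√4890667 ≈ 2211.5*I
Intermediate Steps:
w = -2001300
√(w - 2889367) = √(-2001300 - 2889367) = √(-4890667) = I*√4890667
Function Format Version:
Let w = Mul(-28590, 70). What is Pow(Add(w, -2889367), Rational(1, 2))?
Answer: Mul(I, Pow(4890667, Rational(1, 2))) ≈ Mul(2211.5, I)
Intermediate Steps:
w = -2001300
Pow(Add(w, -2889367), Rational(1, 2)) = Pow(Add(-2001300, -2889367), Rational(1, 2)) = Pow(-4890667, Rational(1, 2)) = Mul(I, Pow(4890667, Rational(1, 2)))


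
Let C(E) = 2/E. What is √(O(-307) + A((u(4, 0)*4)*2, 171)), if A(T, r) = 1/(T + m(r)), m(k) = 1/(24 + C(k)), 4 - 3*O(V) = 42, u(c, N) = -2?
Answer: 2*I*√4918833321/39315 ≈ 3.5678*I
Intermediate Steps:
O(V) = -38/3 (O(V) = 4/3 - ⅓*42 = 4/3 - 14 = -38/3)
m(k) = 1/(24 + 2/k)
A(T, r) = 1/(T + r/(2*(1 + 12*r)))
√(O(-307) + A((u(4, 0)*4)*2, 171)) = √(-38/3 + 2*(1 + 12*171)/(171 + 2*(-2*4*2)*(1 + 12*171))) = √(-38/3 + 2*(1 + 2052)/(171 + 2*(-8*2)*(1 + 2052))) = √(-38/3 + 2*2053/(171 + 2*(-16)*2053)) = √(-38/3 + 2*2053/(171 - 65696)) = √(-38/3 + 2*2053/(-65525)) = √(-38/3 + 2*(-1/65525)*2053) = √(-38/3 - 4106/65525) = √(-2502268/196575) = 2*I*√4918833321/39315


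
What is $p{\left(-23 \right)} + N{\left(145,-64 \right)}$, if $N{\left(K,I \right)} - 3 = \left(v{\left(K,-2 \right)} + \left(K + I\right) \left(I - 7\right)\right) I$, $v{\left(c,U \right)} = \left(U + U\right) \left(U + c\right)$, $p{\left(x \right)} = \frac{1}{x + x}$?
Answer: $\frac{18615049}{46} \approx 4.0468 \cdot 10^{5}$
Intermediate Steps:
$p{\left(x \right)} = \frac{1}{2 x}$
$v{\left(c,U \right)} = 2 U \left(U + c\right)$
$N{\left(K,I \right)} = 3 + I \left(8 - 4 K + \left(-7 + I\right) \left(I + K\right)\right)$ ($N{\left(K,I \right)} = 3 + \left(2 \left(-2\right) \left(-2 + K\right) + \left(K + I\right) \left(I - 7\right)\right) I = 3 + \left(\left(8 - 4 K\right) + \left(I + K\right) \left(-7 + I\right)\right) I = 3 + \left(\left(8 - 4 K\right) + \left(-7 + I\right) \left(I + K\right)\right) I = 3 + \left(8 - 4 K + \left(-7 + I\right) \left(I + K\right)\right) I = 3 + I \left(8 - 4 K + \left(-7 + I\right) \left(I + K\right)\right)$)
$p{\left(-23 \right)} + N{\left(145,-64 \right)} = \frac{1}{2 \left(-23\right)} + \left(3 + \left(-64\right)^{3} - 7 \left(-64\right)^{2} + 8 \left(-64\right) + 145 \left(-64\right)^{2} - \left(-704\right) 145\right) = \frac{1}{2} \left(- \frac{1}{23}\right) + \left(3 - 262144 - 28672 - 512 + 145 \cdot 4096 + 102080\right) = - \frac{1}{46} + \left(3 - 262144 - 28672 - 512 + 593920 + 102080\right) = - \frac{1}{46} + 404675 = \frac{18615049}{46}$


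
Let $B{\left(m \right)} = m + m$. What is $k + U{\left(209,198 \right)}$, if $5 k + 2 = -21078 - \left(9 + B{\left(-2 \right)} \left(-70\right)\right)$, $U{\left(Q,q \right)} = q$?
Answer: $- \frac{20379}{5} \approx -4075.8$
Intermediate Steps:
$B{\left(m \right)} = 2 m$
$k = - \frac{21369}{5}$ ($k = - \frac{2}{5} + \frac{-21078 - \left(9 + 2 \left(-2\right) \left(-70\right)\right)}{5} = - \frac{2}{5} + \frac{-21078 - \left(9 - -280\right)}{5} = - \frac{2}{5} + \frac{-21078 - \left(9 + 280\right)}{5} = - \frac{2}{5} + \frac{-21078 - 289}{5} = - \frac{2}{5} + \frac{1}{5} \left(-21367\right) = - \frac{2}{5} - \frac{21367}{5} = - \frac{21369}{5} \approx -4273.8$)
$k + U{\left(209,198 \right)} = - \frac{21369}{5} + 198 = - \frac{20379}{5}$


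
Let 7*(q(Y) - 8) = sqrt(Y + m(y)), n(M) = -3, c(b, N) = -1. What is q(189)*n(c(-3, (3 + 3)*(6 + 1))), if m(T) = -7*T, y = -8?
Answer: -24 - 3*sqrt(5) ≈ -30.708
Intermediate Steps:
q(Y) = 8 + sqrt(56 + Y)/7 (q(Y) = 8 + sqrt(Y - 7*(-8))/7 = 8 + sqrt(Y + 56)/7 = 8 + sqrt(56 + Y)/7)
q(189)*n(c(-3, (3 + 3)*(6 + 1))) = (8 + sqrt(56 + 189)/7)*(-3) = (8 + sqrt(245)/7)*(-3) = (8 + (7*sqrt(5))/7)*(-3) = (8 + sqrt(5))*(-3) = -24 - 3*sqrt(5)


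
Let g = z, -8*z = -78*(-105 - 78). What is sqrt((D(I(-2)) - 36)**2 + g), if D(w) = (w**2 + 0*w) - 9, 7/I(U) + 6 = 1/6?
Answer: 3*sqrt(31451)/50 ≈ 10.641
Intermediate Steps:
z = -7137/4 (z = -(-39)*(-105 - 78)/4 = -(-39)*(-183)/4 = -1/8*14274 = -7137/4 ≈ -1784.3)
g = -7137/4 ≈ -1784.3
I(U) = -6/5 (I(U) = 7/(-6 + 1/6) = 7/(-35/6) = 7*(-6/35) = -6/5)
D(w) = -9 + w**2 (D(w) = (w**2 + 0) - 9 = w**2 - 9 = -9 + w**2)
sqrt((D(I(-2)) - 36)**2 + g) = sqrt(((-9 + (-6/5)**2) - 36)**2 - 7137/4) = sqrt(((-9 + 36/25) - 36)**2 - 7137/4) = sqrt((-189/25 - 36)**2 - 7137/4) = sqrt((-1089/25)**2 - 7137/4) = sqrt(1185921/625 - 7137/4) = sqrt(283059/2500) = 3*sqrt(31451)/50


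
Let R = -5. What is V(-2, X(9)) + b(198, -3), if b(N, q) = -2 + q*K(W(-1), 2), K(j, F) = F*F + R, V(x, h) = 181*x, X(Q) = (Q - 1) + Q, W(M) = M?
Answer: -361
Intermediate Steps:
X(Q) = -1 + 2*Q (X(Q) = (-1 + Q) + Q = -1 + 2*Q)
K(j, F) = -5 + F² (K(j, F) = F*F - 5 = F² - 5 = -5 + F²)
b(N, q) = -2 - q (b(N, q) = -2 + q*(-5 + 2²) = -2 + q*(-5 + 4) = -2 + q*(-1) = -2 - q)
V(-2, X(9)) + b(198, -3) = 181*(-2) + (-2 - 1*(-3)) = -362 + (-2 + 3) = -362 + 1 = -361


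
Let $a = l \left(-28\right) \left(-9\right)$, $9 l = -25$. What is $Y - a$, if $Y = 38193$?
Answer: $38893$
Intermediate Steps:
$l = - \frac{25}{9}$ ($l = \frac{1}{9} \left(-25\right) = - \frac{25}{9} \approx -2.7778$)
$a = -700$ ($a = \left(- \frac{25}{9}\right) \left(-28\right) \left(-9\right) = \frac{700}{9} \left(-9\right) = -700$)
$Y - a = 38193 - -700 = 38193 + 700 = 38893$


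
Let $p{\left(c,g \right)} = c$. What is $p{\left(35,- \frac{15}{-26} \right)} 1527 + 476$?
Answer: $53921$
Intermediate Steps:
$p{\left(35,- \frac{15}{-26} \right)} 1527 + 476 = 35 \cdot 1527 + 476 = 53445 + 476 = 53921$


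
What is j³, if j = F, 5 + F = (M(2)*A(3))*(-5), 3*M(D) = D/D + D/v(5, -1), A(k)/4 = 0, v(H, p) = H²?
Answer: -125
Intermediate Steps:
A(k) = 0 (A(k) = 4*0 = 0)
M(D) = ⅓ + D/75 (M(D) = (D/D + D/(5²))/3 = (1 + D/25)/3 = ⅓ + D/75)
F = -5 (F = -5 + ((⅓ + (1/75)*2)*0)*(-5) = -5 + ((⅓ + 2/75)*0)*(-5) = -5 + ((9/25)*0)*(-5) = -5 + 0*(-5) = -5 + 0 = -5)
j = -5
j³ = (-5)³ = -125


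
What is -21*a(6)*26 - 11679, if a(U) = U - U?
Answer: -11679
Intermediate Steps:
a(U) = 0
-21*a(6)*26 - 11679 = -21*0*26 - 11679 = 0*26 - 11679 = 0 - 11679 = -11679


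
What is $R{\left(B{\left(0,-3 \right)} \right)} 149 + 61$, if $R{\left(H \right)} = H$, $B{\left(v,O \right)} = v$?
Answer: $61$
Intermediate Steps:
$R{\left(B{\left(0,-3 \right)} \right)} 149 + 61 = 0 \cdot 149 + 61 = 0 + 61 = 61$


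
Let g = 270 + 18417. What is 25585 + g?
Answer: 44272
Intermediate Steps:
g = 18687
25585 + g = 25585 + 18687 = 44272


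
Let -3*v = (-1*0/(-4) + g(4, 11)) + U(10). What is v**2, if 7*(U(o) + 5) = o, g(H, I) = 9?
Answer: 1444/441 ≈ 3.2744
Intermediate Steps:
U(o) = -5 + o/7
v = -38/21 (v = -((-1*0/(-4) + 9) + (-5 + (1/7)*10))/3 = -((0*(-1/4) + 9) + (-5 + 10/7))/3 = -((0 + 9) - 25/7)/3 = -(9 - 25/7)/3 = -1/3*38/7 = -38/21 ≈ -1.8095)
v**2 = (-38/21)**2 = 1444/441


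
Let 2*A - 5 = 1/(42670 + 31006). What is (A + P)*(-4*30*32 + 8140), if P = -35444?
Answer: -5614054100025/36838 ≈ -1.5240e+8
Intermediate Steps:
A = 368381/147352 (A = 5/2 + 1/(2*(42670 + 31006)) = 5/2 + (1/2)/73676 = 5/2 + (1/2)*(1/73676) = 5/2 + 1/147352 = 368381/147352 ≈ 2.5000)
(A + P)*(-4*30*32 + 8140) = (368381/147352 - 35444)*(-4*30*32 + 8140) = -5222375907*(-120*32 + 8140)/147352 = -5222375907*(-3840 + 8140)/147352 = -5222375907/147352*4300 = -5614054100025/36838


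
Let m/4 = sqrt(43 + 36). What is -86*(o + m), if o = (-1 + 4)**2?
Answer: -774 - 344*sqrt(79) ≈ -3831.5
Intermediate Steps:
m = 4*sqrt(79) (m = 4*sqrt(43 + 36) = 4*sqrt(79) ≈ 35.553)
o = 9 (o = 3**2 = 9)
-86*(o + m) = -86*(9 + 4*sqrt(79)) = -774 - 344*sqrt(79)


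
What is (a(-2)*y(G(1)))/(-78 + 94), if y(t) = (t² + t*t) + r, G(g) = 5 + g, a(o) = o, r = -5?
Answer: -67/8 ≈ -8.3750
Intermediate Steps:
y(t) = -5 + 2*t² (y(t) = (t² + t*t) - 5 = (t² + t²) - 5 = 2*t² - 5 = -5 + 2*t²)
(a(-2)*y(G(1)))/(-78 + 94) = (-2*(-5 + 2*(5 + 1)²))/(-78 + 94) = -2*(-5 + 2*6²)/16 = -2*(-5 + 2*36)*(1/16) = -2*(-5 + 72)*(1/16) = -2*67*(1/16) = -134*1/16 = -67/8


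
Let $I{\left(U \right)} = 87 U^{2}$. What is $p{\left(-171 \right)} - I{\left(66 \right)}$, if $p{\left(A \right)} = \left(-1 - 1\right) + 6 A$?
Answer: $-380000$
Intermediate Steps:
$p{\left(A \right)} = -2 + 6 A$ ($p{\left(A \right)} = \left(-1 - 1\right) + 6 A = -2 + 6 A$)
$p{\left(-171 \right)} - I{\left(66 \right)} = \left(-2 + 6 \left(-171\right)\right) - 87 \cdot 66^{2} = \left(-2 - 1026\right) - 87 \cdot 4356 = -1028 - 378972 = -380000$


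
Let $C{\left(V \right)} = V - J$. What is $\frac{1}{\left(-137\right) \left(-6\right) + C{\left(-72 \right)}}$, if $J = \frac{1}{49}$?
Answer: $\frac{49}{36749} \approx 0.0013334$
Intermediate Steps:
$J = \frac{1}{49} \approx 0.020408$
$C{\left(V \right)} = - \frac{1}{49} + V$ ($C{\left(V \right)} = V - \frac{1}{49} = - \frac{1}{49} + V$)
$\frac{1}{\left(-137\right) \left(-6\right) + C{\left(-72 \right)}} = \frac{1}{\left(-137\right) \left(-6\right) - \frac{3529}{49}} = \frac{1}{822 - \frac{3529}{49}} = \frac{1}{\frac{36749}{49}} = \frac{49}{36749}$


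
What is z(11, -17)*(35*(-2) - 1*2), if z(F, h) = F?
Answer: -792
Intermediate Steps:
z(11, -17)*(35*(-2) - 1*2) = 11*(35*(-2) - 1*2) = 11*(-70 - 2) = 11*(-72) = -792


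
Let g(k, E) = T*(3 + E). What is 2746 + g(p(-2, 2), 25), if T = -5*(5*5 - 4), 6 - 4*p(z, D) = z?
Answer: -194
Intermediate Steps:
p(z, D) = 3/2 - z/4
T = -105 (T = -5*(25 - 4) = -5*21 = -105)
g(k, E) = -315 - 105*E (g(k, E) = -105*(3 + E) = -315 - 105*E)
2746 + g(p(-2, 2), 25) = 2746 + (-315 - 105*25) = 2746 + (-315 - 2625) = 2746 - 2940 = -194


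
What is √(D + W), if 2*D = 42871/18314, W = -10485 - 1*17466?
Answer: I*√9374445391049/18314 ≈ 167.18*I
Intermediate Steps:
W = -27951 (W = -10485 - 17466 = -27951)
D = 42871/36628 (D = (42871/18314)/2 = (42871*(1/18314))/2 = (½)*(42871/18314) = 42871/36628 ≈ 1.1704)
√(D + W) = √(42871/36628 - 27951) = √(-1023746357/36628) = I*√9374445391049/18314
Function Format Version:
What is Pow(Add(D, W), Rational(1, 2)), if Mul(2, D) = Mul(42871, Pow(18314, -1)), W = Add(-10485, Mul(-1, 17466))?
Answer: Mul(Rational(1, 18314), I, Pow(9374445391049, Rational(1, 2))) ≈ Mul(167.18, I)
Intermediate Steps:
W = -27951 (W = Add(-10485, -17466) = -27951)
D = Rational(42871, 36628) (D = Mul(Rational(1, 2), Mul(42871, Pow(18314, -1))) = Mul(Rational(1, 2), Mul(42871, Rational(1, 18314))) = Mul(Rational(1, 2), Rational(42871, 18314)) = Rational(42871, 36628) ≈ 1.1704)
Pow(Add(D, W), Rational(1, 2)) = Pow(Add(Rational(42871, 36628), -27951), Rational(1, 2)) = Pow(Rational(-1023746357, 36628), Rational(1, 2)) = Mul(Rational(1, 18314), I, Pow(9374445391049, Rational(1, 2)))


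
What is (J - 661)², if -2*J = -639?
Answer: 466489/4 ≈ 1.1662e+5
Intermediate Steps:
J = 639/2 (J = -½*(-639) = 639/2 ≈ 319.50)
(J - 661)² = (639/2 - 661)² = (-683/2)² = 466489/4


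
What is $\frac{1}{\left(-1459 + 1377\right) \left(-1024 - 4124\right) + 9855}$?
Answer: $\frac{1}{431991} \approx 2.3149 \cdot 10^{-6}$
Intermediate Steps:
$\frac{1}{\left(-1459 + 1377\right) \left(-1024 - 4124\right) + 9855} = \frac{1}{\left(-82\right) \left(-5148\right) + 9855} = \frac{1}{422136 + 9855} = \frac{1}{431991}$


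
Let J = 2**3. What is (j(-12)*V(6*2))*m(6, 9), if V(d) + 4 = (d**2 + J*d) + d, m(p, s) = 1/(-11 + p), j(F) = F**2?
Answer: -35712/5 ≈ -7142.4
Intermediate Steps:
J = 8
V(d) = -4 + d**2 + 9*d (V(d) = -4 + ((d**2 + 8*d) + d) = -4 + (d**2 + 9*d) = -4 + d**2 + 9*d)
(j(-12)*V(6*2))*m(6, 9) = ((-12)**2*(-4 + (6*2)**2 + 9*(6*2)))/(-11 + 6) = (144*(-4 + 12**2 + 9*12))/(-5) = (144*(-4 + 144 + 108))*(-1/5) = (144*248)*(-1/5) = 35712*(-1/5) = -35712/5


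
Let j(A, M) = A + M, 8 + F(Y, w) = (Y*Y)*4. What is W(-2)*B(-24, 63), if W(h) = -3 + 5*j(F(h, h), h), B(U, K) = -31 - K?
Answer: -2538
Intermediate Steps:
F(Y, w) = -8 + 4*Y² (F(Y, w) = -8 + (Y*Y)*4 = -8 + Y²*4 = -8 + 4*Y²)
W(h) = -43 + 5*h + 20*h² (W(h) = -3 + 5*((-8 + 4*h²) + h) = -3 + 5*(-8 + h + 4*h²) = -3 + (-40 + 5*h + 20*h²) = -43 + 5*h + 20*h²)
W(-2)*B(-24, 63) = (-43 + 5*(-2) + 20*(-2)²)*(-31 - 1*63) = (-43 - 10 + 20*4)*(-31 - 63) = (-43 - 10 + 80)*(-94) = 27*(-94) = -2538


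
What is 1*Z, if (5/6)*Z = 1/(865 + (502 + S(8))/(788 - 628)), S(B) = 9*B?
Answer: 96/69487 ≈ 0.0013816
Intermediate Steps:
Z = 96/69487 (Z = 6/(5*(865 + (502 + 9*8)/(788 - 628))) = 6/(5*(865 + (502 + 72)/160)) = 6/(5*(865 + 574*(1/160))) = 6/(5*(865 + 287/80)) = 6/(5*(69487/80)) = (6/5)*(80/69487) = 96/69487 ≈ 0.0013816)
1*Z = 1*(96/69487) = 96/69487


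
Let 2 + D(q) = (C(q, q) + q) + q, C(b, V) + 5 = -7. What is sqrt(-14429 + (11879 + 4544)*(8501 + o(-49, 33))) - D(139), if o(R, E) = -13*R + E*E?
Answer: -264 + 2*sqrt(41985898) ≈ 12695.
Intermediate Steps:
C(b, V) = -12 (C(b, V) = -5 - 7 = -12)
o(R, E) = E**2 - 13*R (o(R, E) = -13*R + E**2 = E**2 - 13*R)
D(q) = -14 + 2*q (D(q) = -2 + ((-12 + q) + q) = -2 + (-12 + 2*q) = -14 + 2*q)
sqrt(-14429 + (11879 + 4544)*(8501 + o(-49, 33))) - D(139) = sqrt(-14429 + (11879 + 4544)*(8501 + (33**2 - 13*(-49)))) - (-14 + 2*139) = sqrt(-14429 + 16423*(8501 + (1089 + 637))) - (-14 + 278) = sqrt(-14429 + 16423*(8501 + 1726)) - 1*264 = sqrt(-14429 + 16423*10227) - 264 = sqrt(-14429 + 167958021) - 264 = sqrt(167943592) - 264 = 2*sqrt(41985898) - 264 = -264 + 2*sqrt(41985898)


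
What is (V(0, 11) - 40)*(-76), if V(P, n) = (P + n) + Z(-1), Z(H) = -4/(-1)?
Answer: 1900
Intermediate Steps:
Z(H) = 4 (Z(H) = -4*(-1) = 4)
V(P, n) = 4 + P + n (V(P, n) = (P + n) + 4 = 4 + P + n)
(V(0, 11) - 40)*(-76) = ((4 + 0 + 11) - 40)*(-76) = (15 - 40)*(-76) = -25*(-76) = 1900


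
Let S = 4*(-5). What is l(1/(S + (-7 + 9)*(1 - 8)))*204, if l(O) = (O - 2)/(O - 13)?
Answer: 14076/443 ≈ 31.774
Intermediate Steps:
S = -20
l(O) = (-2 + O)/(-13 + O)
l(1/(S + (-7 + 9)*(1 - 8)))*204 = ((-2 + 1/(-20 + (-7 + 9)*(1 - 8)))/(-13 + 1/(-20 + (-7 + 9)*(1 - 8))))*204 = ((-2 + 1/(-20 + 2*(-7)))/(-13 + 1/(-20 + 2*(-7))))*204 = ((-2 + 1/(-20 - 14))/(-13 + 1/(-20 - 14)))*204 = ((-2 + 1/(-34))/(-13 + 1/(-34)))*204 = ((-2 - 1/34)/(-13 - 1/34))*204 = (-69/34/(-443/34))*204 = -34/443*(-69/34)*204 = (69/443)*204 = 14076/443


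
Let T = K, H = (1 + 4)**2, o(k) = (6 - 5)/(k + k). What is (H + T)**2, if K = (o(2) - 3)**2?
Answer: 271441/256 ≈ 1060.3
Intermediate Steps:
o(k) = 1/(2*k)
H = 25 (H = 5**2 = 25)
K = 121/16 (K = ((1/2)/2 - 3)**2 = ((1/2)*(1/2) - 3)**2 = (1/4 - 3)**2 = (-11/4)**2 = 121/16 ≈ 7.5625)
T = 121/16 ≈ 7.5625
(H + T)**2 = (25 + 121/16)**2 = (521/16)**2 = 271441/256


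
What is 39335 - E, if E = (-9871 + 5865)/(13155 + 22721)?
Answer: 705593233/17938 ≈ 39335.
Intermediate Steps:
E = -2003/17938 (E = -4006/35876 = -4006*1/35876 = -2003/17938 ≈ -0.11166)
39335 - E = 39335 - 1*(-2003/17938) = 39335 + 2003/17938 = 705593233/17938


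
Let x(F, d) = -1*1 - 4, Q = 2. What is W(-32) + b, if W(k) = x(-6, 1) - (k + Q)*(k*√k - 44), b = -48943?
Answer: -50268 - 3840*I*√2 ≈ -50268.0 - 5430.6*I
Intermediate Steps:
x(F, d) = -5 (x(F, d) = -1 - 4 = -5)
W(k) = -5 - (-44 + k^(3/2))*(2 + k) (W(k) = -5 - (k + 2)*(k*√k - 44) = -5 - (2 + k)*(k^(3/2) - 44) = -5 - (2 + k)*(-44 + k^(3/2)) = -5 - (-44 + k^(3/2))*(2 + k))
W(-32) + b = (83 - (-32)^(5/2) - (-256)*I*√2 + 44*(-32)) - 48943 = (83 - 4096*I*√2 - (-256)*I*√2 - 1408) - 48943 = (83 - 4096*I*√2 + 256*I*√2 - 1408) - 48943 = (-1325 - 3840*I*√2) - 48943 = -50268 - 3840*I*√2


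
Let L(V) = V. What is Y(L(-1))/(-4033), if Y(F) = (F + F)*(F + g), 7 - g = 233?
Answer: -454/4033 ≈ -0.11257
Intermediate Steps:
g = -226 (g = 7 - 1*233 = 7 - 233 = -226)
Y(F) = 2*F*(-226 + F) (Y(F) = (F + F)*(F - 226) = (2*F)*(-226 + F) = 2*F*(-226 + F))
Y(L(-1))/(-4033) = (2*(-1)*(-226 - 1))/(-4033) = (2*(-1)*(-227))*(-1/4033) = 454*(-1/4033) = -454/4033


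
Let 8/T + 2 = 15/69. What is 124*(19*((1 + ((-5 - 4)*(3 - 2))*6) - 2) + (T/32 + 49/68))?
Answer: -90267102/697 ≈ -1.2951e+5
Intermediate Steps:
T = -184/41 (T = 8/(-2 + 15/69) = 8/(-2 + 15*(1/69)) = 8/(-2 + 5/23) = 8/(-41/23) = 8*(-23/41) = -184/41 ≈ -4.4878)
124*(19*((1 + ((-5 - 4)*(3 - 2))*6) - 2) + (T/32 + 49/68)) = 124*(19*((1 + ((-5 - 4)*(3 - 2))*6) - 2) + (-184/41/32 + 49/68)) = 124*(19*((1 - 9*1*6) - 2) + (-184/41*1/32 + 49*(1/68))) = 124*(19*((1 - 9*6) - 2) + (-23/164 + 49/68)) = 124*(19*((1 - 54) - 2) + 809/1394) = 124*(19*(-53 - 2) + 809/1394) = 124*(19*(-55) + 809/1394) = 124*(-1045 + 809/1394) = 124*(-1455921/1394) = -90267102/697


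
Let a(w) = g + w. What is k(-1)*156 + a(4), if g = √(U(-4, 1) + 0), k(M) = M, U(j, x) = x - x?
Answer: -152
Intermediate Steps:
U(j, x) = 0
g = 0 (g = √(0 + 0) = √0 = 0)
a(w) = w (a(w) = 0 + w = w)
k(-1)*156 + a(4) = -1*156 + 4 = -156 + 4 = -152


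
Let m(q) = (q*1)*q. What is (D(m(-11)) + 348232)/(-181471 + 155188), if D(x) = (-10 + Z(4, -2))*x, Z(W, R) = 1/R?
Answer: -693923/52566 ≈ -13.201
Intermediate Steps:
m(q) = q**2 (m(q) = q*q = q**2)
D(x) = -21*x/2 (D(x) = (-10 + 1/(-2))*x = (-10 - 1/2)*x = -21*x/2)
(D(m(-11)) + 348232)/(-181471 + 155188) = (-21/2*(-11)**2 + 348232)/(-181471 + 155188) = (-21/2*121 + 348232)/(-26283) = (-2541/2 + 348232)*(-1/26283) = (693923/2)*(-1/26283) = -693923/52566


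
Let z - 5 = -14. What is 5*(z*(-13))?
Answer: 585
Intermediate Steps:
z = -9 (z = 5 - 14 = -9)
5*(z*(-13)) = 5*(-9*(-13)) = 5*117 = 585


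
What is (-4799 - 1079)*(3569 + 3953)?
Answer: -44214316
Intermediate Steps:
(-4799 - 1079)*(3569 + 3953) = -5878*7522 = -44214316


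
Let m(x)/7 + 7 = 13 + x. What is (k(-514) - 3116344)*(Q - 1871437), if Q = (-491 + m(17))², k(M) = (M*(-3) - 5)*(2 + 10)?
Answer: 5460163372300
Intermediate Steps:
m(x) = 42 + 7*x (m(x) = -49 + 7*(13 + x) = -49 + (91 + 7*x) = 42 + 7*x)
k(M) = -60 - 36*M (k(M) = (-3*M - 5)*12 = (-5 - 3*M)*12 = -60 - 36*M)
Q = 108900 (Q = (-491 + (42 + 7*17))² = (-491 + (42 + 119))² = (-491 + 161)² = (-330)² = 108900)
(k(-514) - 3116344)*(Q - 1871437) = ((-60 - 36*(-514)) - 3116344)*(108900 - 1871437) = ((-60 + 18504) - 3116344)*(-1762537) = (18444 - 3116344)*(-1762537) = -3097900*(-1762537) = 5460163372300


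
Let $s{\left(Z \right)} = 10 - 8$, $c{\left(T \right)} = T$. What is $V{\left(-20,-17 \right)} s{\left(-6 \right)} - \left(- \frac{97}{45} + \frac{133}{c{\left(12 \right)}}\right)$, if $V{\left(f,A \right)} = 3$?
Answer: $- \frac{527}{180} \approx -2.9278$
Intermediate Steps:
$s{\left(Z \right)} = 2$
$V{\left(-20,-17 \right)} s{\left(-6 \right)} - \left(- \frac{97}{45} + \frac{133}{c{\left(12 \right)}}\right) = 3 \cdot 2 - \left(- \frac{97}{45} + \frac{133}{12}\right) = 6 - \frac{1607}{180} = - \frac{527}{180}$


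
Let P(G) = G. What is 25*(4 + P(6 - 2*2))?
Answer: 150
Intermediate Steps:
25*(4 + P(6 - 2*2)) = 25*(4 + (6 - 2*2)) = 25*(4 + (6 - 4)) = 25*(4 + 2) = 25*6 = 150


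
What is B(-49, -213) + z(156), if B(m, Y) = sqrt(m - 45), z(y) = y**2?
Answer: 24336 + I*sqrt(94) ≈ 24336.0 + 9.6954*I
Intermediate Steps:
B(m, Y) = sqrt(-45 + m)
B(-49, -213) + z(156) = sqrt(-45 - 49) + 156**2 = sqrt(-94) + 24336 = I*sqrt(94) + 24336 = 24336 + I*sqrt(94)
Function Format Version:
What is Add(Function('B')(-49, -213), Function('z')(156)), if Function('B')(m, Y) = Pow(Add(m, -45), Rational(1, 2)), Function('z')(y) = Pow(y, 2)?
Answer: Add(24336, Mul(I, Pow(94, Rational(1, 2)))) ≈ Add(24336., Mul(9.6954, I))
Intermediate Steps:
Function('B')(m, Y) = Pow(Add(-45, m), Rational(1, 2))
Add(Function('B')(-49, -213), Function('z')(156)) = Add(Pow(Add(-45, -49), Rational(1, 2)), Pow(156, 2)) = Add(Pow(-94, Rational(1, 2)), 24336) = Add(Mul(I, Pow(94, Rational(1, 2))), 24336) = Add(24336, Mul(I, Pow(94, Rational(1, 2))))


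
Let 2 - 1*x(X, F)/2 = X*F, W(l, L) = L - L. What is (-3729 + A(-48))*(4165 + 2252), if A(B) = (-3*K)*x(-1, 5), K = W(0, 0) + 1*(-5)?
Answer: -22581423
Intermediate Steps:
W(l, L) = 0
x(X, F) = 4 - 2*F*X (x(X, F) = 4 - 2*X*F = 4 - 2*F*X)
K = -5 (K = 0 + 1*(-5) = 0 - 5 = -5)
A(B) = 210 (A(B) = (-3*(-5))*(4 - 2*5*(-1)) = 15*(4 + 10) = 15*14 = 210)
(-3729 + A(-48))*(4165 + 2252) = (-3729 + 210)*(4165 + 2252) = -3519*6417 = -22581423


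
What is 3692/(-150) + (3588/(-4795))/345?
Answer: -354094/14385 ≈ -24.616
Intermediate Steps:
3692/(-150) + (3588/(-4795))/345 = 3692*(-1/150) + (3588*(-1/4795))*(1/345) = -1846/75 - 3588/4795*1/345 = -1846/75 - 52/23975 = -354094/14385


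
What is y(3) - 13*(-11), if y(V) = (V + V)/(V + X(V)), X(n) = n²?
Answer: 287/2 ≈ 143.50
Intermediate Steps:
y(V) = 2*V/(V + V²) (y(V) = (V + V)/(V + V²) = (2*V)/(V + V²) = 2*V/(V + V²))
y(3) - 13*(-11) = 2/(1 + 3) - 13*(-11) = 2/4 + 143 = 2*(¼) + 143 = ½ + 143 = 287/2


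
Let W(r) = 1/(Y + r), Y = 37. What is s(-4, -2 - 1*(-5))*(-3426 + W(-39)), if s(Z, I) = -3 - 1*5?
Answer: 27412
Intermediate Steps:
W(r) = 1/(37 + r)
s(Z, I) = -8 (s(Z, I) = -3 - 5 = -8)
s(-4, -2 - 1*(-5))*(-3426 + W(-39)) = -8*(-3426 + 1/(37 - 39)) = -8*(-3426 + 1/(-2)) = -8*(-3426 - ½) = -8*(-6853/2) = 27412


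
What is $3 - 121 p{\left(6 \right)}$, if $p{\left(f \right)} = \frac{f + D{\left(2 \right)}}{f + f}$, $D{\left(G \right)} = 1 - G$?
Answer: $- \frac{569}{12} \approx -47.417$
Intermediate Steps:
$p{\left(f \right)} = \frac{-1 + f}{2 f}$ ($p{\left(f \right)} = \frac{f + \left(1 - 2\right)}{f + f} = \frac{f + \left(1 - 2\right)}{2 f} = \left(f - 1\right) \frac{1}{2 f} = \left(-1 + f\right) \frac{1}{2 f} = \frac{-1 + f}{2 f}$)
$3 - 121 p{\left(6 \right)} = 3 - 121 \frac{-1 + 6}{2 \cdot 6} = 3 - 121 \cdot \frac{1}{2} \cdot \frac{1}{6} \cdot 5 = 3 - \frac{605}{12} = - \frac{569}{12}$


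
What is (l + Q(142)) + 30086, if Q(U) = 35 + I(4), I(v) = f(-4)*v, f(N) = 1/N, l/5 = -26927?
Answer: -104515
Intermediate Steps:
l = -134635 (l = 5*(-26927) = -134635)
f(N) = 1/N
I(v) = -v/4 (I(v) = v/(-4) = -v/4)
Q(U) = 34 (Q(U) = 35 - ¼*4 = 35 - 1 = 34)
(l + Q(142)) + 30086 = (-134635 + 34) + 30086 = -134601 + 30086 = -104515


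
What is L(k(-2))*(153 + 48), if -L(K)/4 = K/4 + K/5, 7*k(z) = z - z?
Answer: 0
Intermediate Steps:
k(z) = 0 (k(z) = (z - z)/7 = (⅐)*0 = 0)
L(K) = -9*K/5 (L(K) = -4*(K/4 + K/5) = -9*K/5)
L(k(-2))*(153 + 48) = (-9/5*0)*(153 + 48) = 0*201 = 0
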